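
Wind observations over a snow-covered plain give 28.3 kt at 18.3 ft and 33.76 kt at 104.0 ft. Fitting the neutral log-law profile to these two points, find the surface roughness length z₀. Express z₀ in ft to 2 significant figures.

Log law: V(z) ∝ ln(z/z₀). With r = V₁/V₂ = 28.3/33.76 = 0.83827,
r · ln(z₂/z₀) = ln(z₁/z₀) ⇒ ln z₀ = (ln z₁ − r·ln z₂)/(1 − r)
ln z₀ = (2.90690 − 0.83827×4.64439) / 0.16173 = -6.0988
z₀ = exp(-6.0988) = 0.002246 ft

z₀ ≈ 0.0022 ft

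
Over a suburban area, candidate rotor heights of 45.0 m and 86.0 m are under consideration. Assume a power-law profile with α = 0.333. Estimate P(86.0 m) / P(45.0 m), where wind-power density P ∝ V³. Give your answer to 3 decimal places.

Speed ratio: V_B/V_A = (z_B/z_A)^α = (86.0/45.0)^0.333 = (1.9111)^0.333 = 1.24070
Power-density ratio: P_B/P_A = (V_B/V_A)³ = (1.24070)³ = 1.90987

1.910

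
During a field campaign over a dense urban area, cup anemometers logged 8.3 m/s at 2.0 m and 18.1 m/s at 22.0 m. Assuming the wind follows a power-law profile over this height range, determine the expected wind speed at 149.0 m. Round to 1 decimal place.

33.7 m/s

First find α: α = ln(V₂/V₁)/ln(z₂/z₁) = ln(18.1/8.3)/ln(22.0/2.0) = 0.77966/2.39790 = 0.3251
Extrapolate from 22.0 m to 149.0 m: V₃ = 18.1 × (149.0/22.0)^0.3251 = 18.1 × 1.8626 = 33.7128 m/s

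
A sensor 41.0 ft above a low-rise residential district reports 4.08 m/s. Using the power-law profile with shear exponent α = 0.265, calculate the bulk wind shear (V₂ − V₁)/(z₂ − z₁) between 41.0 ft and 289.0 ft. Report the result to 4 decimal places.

Power law: V₂ = V₁ · (z₂/z₁)^α = 4.08 × (7.0488)^0.265 = 6.8456 m/s
ΔV/Δz = (6.8456 − 4.08)/(289.0 − 41.0) = 2.7656/248.0000 = 0.01115 m/s/ft

0.0112 m/s/ft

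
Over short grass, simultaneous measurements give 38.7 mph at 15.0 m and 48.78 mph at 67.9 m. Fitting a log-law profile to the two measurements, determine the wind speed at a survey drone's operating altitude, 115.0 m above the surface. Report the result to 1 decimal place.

52.3 mph

Log law: V ∝ ln(z/z₀). From the pair, with r = V₁/V₂ = 0.79336,
ln z₀ = (ln z₁ − r·ln z₂)/(1 − r) = (2.7081 − 0.79336×4.2180)/0.20664 = -3.0892 → z₀ = 0.04554 m
V₃ = V₁ · ln(z₃/z₀)/ln(z₁/z₀) = 38.7 × 7.8341/5.7973 = 52.2973 mph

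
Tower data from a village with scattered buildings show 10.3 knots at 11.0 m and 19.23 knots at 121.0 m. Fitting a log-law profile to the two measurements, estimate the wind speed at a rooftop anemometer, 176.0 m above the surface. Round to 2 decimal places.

20.63 knots

Log law: V ∝ ln(z/z₀). From the pair, with r = V₁/V₂ = 0.53562,
ln z₀ = (ln z₁ − r·ln z₂)/(1 − r) = (2.3979 − 0.53562×4.7958)/0.46438 = -0.3679 → z₀ = 0.6922 m
V₃ = V₁ · ln(z₃/z₀)/ln(z₁/z₀) = 10.3 × 5.5384/2.7658 = 20.6254 knots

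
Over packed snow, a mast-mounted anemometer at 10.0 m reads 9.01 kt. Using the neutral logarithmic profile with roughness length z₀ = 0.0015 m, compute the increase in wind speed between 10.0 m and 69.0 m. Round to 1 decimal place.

2.0 kt

Log law: V₂ = V₁ · ln(z₂/z₀)/ln(z₁/z₀) = 9.01 × 10.7364/8.8049 = 10.9865 kt
ΔV = 10.9865 − 9.01 = 1.9765 kt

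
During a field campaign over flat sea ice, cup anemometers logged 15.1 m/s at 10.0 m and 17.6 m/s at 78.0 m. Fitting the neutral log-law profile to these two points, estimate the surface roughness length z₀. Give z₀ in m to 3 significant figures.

z₀ ≈ 0.0000409 m

Log law: V(z) ∝ ln(z/z₀). With r = V₁/V₂ = 15.1/17.6 = 0.85795,
r · ln(z₂/z₀) = ln(z₁/z₀) ⇒ ln z₀ = (ln z₁ − r·ln z₂)/(1 − r)
ln z₀ = (2.30259 − 0.85795×4.35671) / 0.14205 = -10.1043
z₀ = exp(-10.1043) = 0.00004090 m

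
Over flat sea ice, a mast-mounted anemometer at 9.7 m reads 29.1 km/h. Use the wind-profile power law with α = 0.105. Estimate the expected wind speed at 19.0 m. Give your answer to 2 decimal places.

31.23 km/h

Power-law profile: V₂ = V₁ · (z₂/z₁)^α
V₂ = 29.1 × (19.0/9.7)^0.105 = 29.1 × (1.9588)^0.105
    = 29.1 × 1.0731 = 31.2285 km/h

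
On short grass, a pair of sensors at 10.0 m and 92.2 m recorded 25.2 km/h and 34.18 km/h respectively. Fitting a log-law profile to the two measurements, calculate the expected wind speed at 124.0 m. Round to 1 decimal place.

35.4 km/h

Log law: V ∝ ln(z/z₀). From the pair, with r = V₁/V₂ = 0.73727,
ln z₀ = (ln z₁ − r·ln z₂)/(1 − r) = (2.3026 − 0.73727×4.5240)/0.26273 = -3.9311 → z₀ = 0.01962 m
V₃ = V₁ · ln(z₃/z₀)/ln(z₁/z₀) = 25.2 × 8.7514/6.2337 = 35.3779 km/h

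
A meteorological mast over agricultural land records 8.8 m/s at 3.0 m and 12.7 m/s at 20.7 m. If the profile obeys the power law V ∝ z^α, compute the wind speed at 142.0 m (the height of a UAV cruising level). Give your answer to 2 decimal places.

18.31 m/s

First find α: α = ln(V₂/V₁)/ln(z₂/z₁) = ln(12.7/8.8)/ln(20.7/3.0) = 0.36685/1.93152 = 0.1899
Extrapolate from 20.7 m to 142.0 m: V₃ = 12.7 × (142.0/20.7)^0.1899 = 12.7 × 1.4416 = 18.3081 m/s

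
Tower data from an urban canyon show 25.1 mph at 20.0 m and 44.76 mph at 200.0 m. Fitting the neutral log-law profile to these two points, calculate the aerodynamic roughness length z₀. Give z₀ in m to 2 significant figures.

z₀ ≈ 1.1 m

Log law: V(z) ∝ ln(z/z₀). With r = V₁/V₂ = 25.1/44.76 = 0.56077,
r · ln(z₂/z₀) = ln(z₁/z₀) ⇒ ln z₀ = (ln z₁ − r·ln z₂)/(1 − r)
ln z₀ = (2.99573 − 0.56077×5.29832) / 0.43923 = 0.0560
z₀ = exp(0.0560) = 1.058 m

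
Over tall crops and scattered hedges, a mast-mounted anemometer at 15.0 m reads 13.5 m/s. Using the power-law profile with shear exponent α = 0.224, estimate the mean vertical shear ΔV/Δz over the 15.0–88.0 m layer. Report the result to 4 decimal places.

0.0899 m/s/m

Power law: V₂ = V₁ · (z₂/z₁)^α = 13.5 × (5.8667)^0.224 = 20.0657 m/s
ΔV/Δz = (20.0657 − 13.5)/(88.0 − 15.0) = 6.5657/73.0000 = 0.08994 m/s/m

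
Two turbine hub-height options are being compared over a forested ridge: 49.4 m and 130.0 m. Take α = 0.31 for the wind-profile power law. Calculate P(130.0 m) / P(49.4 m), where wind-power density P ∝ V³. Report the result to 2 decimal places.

Speed ratio: V_B/V_A = (z_B/z_A)^α = (130.0/49.4)^0.31 = (2.6316)^0.31 = 1.34979
Power-density ratio: P_B/P_A = (V_B/V_A)³ = (1.34979)³ = 2.45924

2.46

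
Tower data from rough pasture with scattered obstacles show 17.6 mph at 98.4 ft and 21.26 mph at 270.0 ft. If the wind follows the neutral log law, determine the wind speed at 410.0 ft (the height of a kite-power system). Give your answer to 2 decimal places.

Log law: V ∝ ln(z/z₀). From the pair, with r = V₁/V₂ = 0.82785,
ln z₀ = (ln z₁ − r·ln z₂)/(1 − r) = (4.5890 − 0.82785×5.5984)/0.17215 = -0.2648 → z₀ = 0.7673 ft
V₃ = V₁ · ln(z₃/z₀)/ln(z₁/z₀) = 17.6 × 6.2810/4.8539 = 22.7747 mph

22.77 mph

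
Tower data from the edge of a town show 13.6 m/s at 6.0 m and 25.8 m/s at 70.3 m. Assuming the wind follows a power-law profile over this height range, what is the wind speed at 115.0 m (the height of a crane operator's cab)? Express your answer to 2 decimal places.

First find α: α = ln(V₂/V₁)/ln(z₂/z₁) = ln(25.8/13.6)/ln(70.3/6.0) = 0.64030/2.46101 = 0.2602
Extrapolate from 70.3 m to 115.0 m: V₃ = 25.8 × (115.0/70.3)^0.2602 = 25.8 × 1.1366 = 29.3245 m/s

29.32 m/s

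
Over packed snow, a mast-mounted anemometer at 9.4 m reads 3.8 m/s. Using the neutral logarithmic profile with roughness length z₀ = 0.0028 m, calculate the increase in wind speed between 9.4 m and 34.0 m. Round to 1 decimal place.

Log law: V₂ = V₁ · ln(z₂/z₀)/ln(z₁/z₀) = 3.8 × 9.4045/8.1188 = 4.4017 m/s
ΔV = 4.4017 − 3.8 = 0.6017 m/s

0.6 m/s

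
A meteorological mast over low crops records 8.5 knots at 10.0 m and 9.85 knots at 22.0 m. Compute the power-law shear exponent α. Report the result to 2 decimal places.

Power law: V₂/V₁ = (z₂/z₁)^α ⇒ α = ln(V₂/V₁) / ln(z₂/z₁)
α = ln(9.85/8.5) / ln(22.0/10.0) = ln(1.1588) / ln(2.2000)
  = 0.14741 / 0.78846 = 0.18695

α ≈ 0.19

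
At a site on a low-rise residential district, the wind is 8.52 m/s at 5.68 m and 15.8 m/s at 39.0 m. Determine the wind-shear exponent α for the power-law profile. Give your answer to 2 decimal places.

Power law: V₂/V₁ = (z₂/z₁)^α ⇒ α = ln(V₂/V₁) / ln(z₂/z₁)
α = ln(15.8/8.52) / ln(39.0/5.68) = ln(1.8545) / ln(6.8662)
  = 0.61759 / 1.92661 = 0.32056

α ≈ 0.32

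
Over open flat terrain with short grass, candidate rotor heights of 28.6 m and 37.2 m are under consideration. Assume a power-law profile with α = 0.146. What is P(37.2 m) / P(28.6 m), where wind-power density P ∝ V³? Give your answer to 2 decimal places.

Speed ratio: V_B/V_A = (z_B/z_A)^α = (37.2/28.6)^0.146 = (1.3007)^0.146 = 1.03913
Power-density ratio: P_B/P_A = (V_B/V_A)³ = (1.03913)³ = 1.12204

1.12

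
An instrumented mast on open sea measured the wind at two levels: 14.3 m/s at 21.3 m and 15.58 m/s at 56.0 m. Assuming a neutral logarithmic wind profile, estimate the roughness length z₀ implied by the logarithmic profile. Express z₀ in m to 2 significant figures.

z₀ ≈ 0.00043 m

Log law: V(z) ∝ ln(z/z₀). With r = V₁/V₂ = 14.3/15.58 = 0.91784,
r · ln(z₂/z₀) = ln(z₁/z₀) ⇒ ln z₀ = (ln z₁ − r·ln z₂)/(1 − r)
ln z₀ = (3.05871 − 0.91784×4.02535) / 0.08216 = -7.7405
z₀ = exp(-7.7405) = 0.0004348 m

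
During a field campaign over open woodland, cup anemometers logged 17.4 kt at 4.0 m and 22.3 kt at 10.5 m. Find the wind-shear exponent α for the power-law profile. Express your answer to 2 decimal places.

Power law: V₂/V₁ = (z₂/z₁)^α ⇒ α = ln(V₂/V₁) / ln(z₂/z₁)
α = ln(22.3/17.4) / ln(10.5/4.0) = ln(1.2816) / ln(2.6250)
  = 0.24812 / 0.96508 = 0.25709

α ≈ 0.26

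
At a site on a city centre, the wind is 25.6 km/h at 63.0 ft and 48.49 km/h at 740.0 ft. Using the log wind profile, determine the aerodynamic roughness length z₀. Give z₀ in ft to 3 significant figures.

Log law: V(z) ∝ ln(z/z₀). With r = V₁/V₂ = 25.6/48.49 = 0.52794,
r · ln(z₂/z₀) = ln(z₁/z₀) ⇒ ln z₀ = (ln z₁ − r·ln z₂)/(1 − r)
ln z₀ = (4.14313 − 0.52794×6.60665) / 0.47206 = 1.3880
z₀ = exp(1.3880) = 4.007 ft

z₀ ≈ 4.01 ft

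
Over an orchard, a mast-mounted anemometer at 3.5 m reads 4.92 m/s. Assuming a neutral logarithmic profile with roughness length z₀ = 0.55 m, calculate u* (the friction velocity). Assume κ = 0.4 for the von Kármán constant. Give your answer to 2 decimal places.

u* ≈ 1.06 m/s

Log law: V(z) = (u*/κ) · ln(z/z₀) ⇒ u* = κ · V / ln(z/z₀)
u* = 0.4 × 4.92 / ln(3.5/0.55) = 0.4 × 4.92 / 1.8506
   = 1.9680 / 1.8506 = 1.0634 m/s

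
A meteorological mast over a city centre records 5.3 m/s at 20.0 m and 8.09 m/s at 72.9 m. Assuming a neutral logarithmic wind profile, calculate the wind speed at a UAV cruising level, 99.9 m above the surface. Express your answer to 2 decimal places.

8.77 m/s

Log law: V ∝ ln(z/z₀). From the pair, with r = V₁/V₂ = 0.65513,
ln z₀ = (ln z₁ − r·ln z₂)/(1 − r) = (2.9957 − 0.65513×4.2891)/0.34487 = 0.5388 → z₀ = 1.714 m
V₃ = V₁ · ln(z₃/z₀)/ln(z₁/z₀) = 5.3 × 4.0654/2.4569 = 8.7697 m/s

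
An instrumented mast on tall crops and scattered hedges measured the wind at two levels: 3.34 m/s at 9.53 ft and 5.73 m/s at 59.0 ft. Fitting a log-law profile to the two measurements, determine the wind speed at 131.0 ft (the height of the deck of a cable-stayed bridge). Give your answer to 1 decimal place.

6.8 m/s

Log law: V ∝ ln(z/z₀). From the pair, with r = V₁/V₂ = 0.58290,
ln z₀ = (ln z₁ − r·ln z₂)/(1 − r) = (2.2544 − 0.58290×4.0775)/0.41710 = -0.2933 → z₀ = 0.7458 ft
V₃ = V₁ · ln(z₃/z₀)/ln(z₁/z₀) = 3.34 × 5.1685/2.5478 = 6.7757 m/s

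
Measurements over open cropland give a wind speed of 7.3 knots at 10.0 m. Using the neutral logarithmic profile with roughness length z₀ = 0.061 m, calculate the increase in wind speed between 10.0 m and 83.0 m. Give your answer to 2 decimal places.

Log law: V₂ = V₁ · ln(z₂/z₀)/ln(z₁/z₀) = 7.3 × 7.2157/5.0995 = 10.3295 knots
ΔV = 10.3295 − 7.3 = 3.0295 knots

3.03 knots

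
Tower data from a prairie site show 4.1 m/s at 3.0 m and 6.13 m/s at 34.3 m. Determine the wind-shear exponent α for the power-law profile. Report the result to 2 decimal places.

Power law: V₂/V₁ = (z₂/z₁)^α ⇒ α = ln(V₂/V₁) / ln(z₂/z₁)
α = ln(6.13/4.1) / ln(34.3/3.0) = ln(1.4951) / ln(11.4333)
  = 0.40221 / 2.43653 = 0.16507

α ≈ 0.17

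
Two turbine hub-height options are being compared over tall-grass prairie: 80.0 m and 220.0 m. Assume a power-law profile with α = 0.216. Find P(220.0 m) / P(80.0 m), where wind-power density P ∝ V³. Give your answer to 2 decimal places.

Speed ratio: V_B/V_A = (z_B/z_A)^α = (220.0/80.0)^0.216 = (2.7500)^0.216 = 1.24422
Power-density ratio: P_B/P_A = (V_B/V_A)³ = (1.24422)³ = 1.92614

1.93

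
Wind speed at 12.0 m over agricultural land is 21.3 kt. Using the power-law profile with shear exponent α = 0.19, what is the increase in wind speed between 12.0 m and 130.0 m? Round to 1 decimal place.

12.2 kt

Power law: V₂ = V₁ · (z₂/z₁)^α = 21.3 × (10.8333)^0.19 = 33.4953 kt
ΔV = 33.4953 − 21.3 = 12.1953 kt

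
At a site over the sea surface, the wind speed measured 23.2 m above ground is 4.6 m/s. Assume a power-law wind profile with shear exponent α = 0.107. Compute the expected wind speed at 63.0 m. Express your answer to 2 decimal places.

Power-law profile: V₂ = V₁ · (z₂/z₁)^α
V₂ = 4.6 × (63.0/23.2)^0.107 = 4.6 × (2.7155)^0.107
    = 4.6 × 1.1128 = 5.1189 m/s

5.12 m/s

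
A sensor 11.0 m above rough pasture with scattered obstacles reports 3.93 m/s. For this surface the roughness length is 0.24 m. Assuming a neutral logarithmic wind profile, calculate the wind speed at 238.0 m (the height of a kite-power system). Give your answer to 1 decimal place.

Log law: V(z) ∝ ln(z/z₀), so V₂/V₁ = ln(z₂/z₀) / ln(z₁/z₀).
ln(238.0/0.24) = 6.8994, ln(11.0/0.24) = 3.8250
V₂ = 3.93 × 6.8994/3.8250 = 3.93 × 1.8038 = 7.0888 m/s

7.1 m/s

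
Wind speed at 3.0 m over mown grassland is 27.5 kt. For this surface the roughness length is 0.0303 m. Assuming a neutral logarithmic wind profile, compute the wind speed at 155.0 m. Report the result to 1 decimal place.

Log law: V(z) ∝ ln(z/z₀), so V₂/V₁ = ln(z₂/z₀) / ln(z₁/z₀).
ln(155.0/0.0303) = 8.5400, ln(3.0/0.0303) = 4.5952
V₂ = 27.5 × 8.5400/4.5952 = 27.5 × 1.8585 = 51.1077 kt

51.1 kt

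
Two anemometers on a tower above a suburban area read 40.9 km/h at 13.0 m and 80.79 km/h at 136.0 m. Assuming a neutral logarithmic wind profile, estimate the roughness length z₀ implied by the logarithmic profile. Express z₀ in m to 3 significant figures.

Log law: V(z) ∝ ln(z/z₀). With r = V₁/V₂ = 40.9/80.79 = 0.50625,
r · ln(z₂/z₀) = ln(z₁/z₀) ⇒ ln z₀ = (ln z₁ − r·ln z₂)/(1 − r)
ln z₀ = (2.56495 − 0.50625×4.91265) / 0.49375 = 0.1578
z₀ = exp(0.1578) = 1.171 m

z₀ ≈ 1.17 m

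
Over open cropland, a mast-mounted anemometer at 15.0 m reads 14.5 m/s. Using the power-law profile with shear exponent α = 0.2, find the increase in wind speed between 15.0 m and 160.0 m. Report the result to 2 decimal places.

8.78 m/s

Power law: V₂ = V₁ · (z₂/z₁)^α = 14.5 × (10.6667)^0.2 = 23.2795 m/s
ΔV = 23.2795 − 14.5 = 8.7795 m/s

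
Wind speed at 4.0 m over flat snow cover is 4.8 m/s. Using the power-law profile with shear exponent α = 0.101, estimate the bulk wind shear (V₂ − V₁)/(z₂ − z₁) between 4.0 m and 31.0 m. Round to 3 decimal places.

0.041 m/s/m

Power law: V₂ = V₁ · (z₂/z₁)^α = 4.8 × (7.7500)^0.101 = 5.9028 m/s
ΔV/Δz = (5.9028 − 4.8)/(31.0 − 4.0) = 1.1028/27.0000 = 0.04085 m/s/m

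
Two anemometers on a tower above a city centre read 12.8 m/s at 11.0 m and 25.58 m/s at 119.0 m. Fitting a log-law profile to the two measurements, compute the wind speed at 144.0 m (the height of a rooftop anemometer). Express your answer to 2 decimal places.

Log law: V ∝ ln(z/z₀). From the pair, with r = V₁/V₂ = 0.50039,
ln z₀ = (ln z₁ − r·ln z₂)/(1 − r) = (2.3979 − 0.50039×4.7791)/0.49961 = 0.0129 → z₀ = 1.013 m
V₃ = V₁ · ln(z₃/z₀)/ln(z₁/z₀) = 12.8 × 4.9569/2.3850 = 26.6034 m/s

26.60 m/s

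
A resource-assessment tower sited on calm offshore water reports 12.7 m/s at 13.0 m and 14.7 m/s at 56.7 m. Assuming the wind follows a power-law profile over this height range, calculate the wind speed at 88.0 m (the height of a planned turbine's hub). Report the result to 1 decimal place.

First find α: α = ln(V₂/V₁)/ln(z₂/z₁) = ln(14.7/12.7)/ln(56.7/13.0) = 0.14625/1.47282 = 0.0993
Extrapolate from 56.7 m to 88.0 m: V₃ = 14.7 × (88.0/56.7)^0.0993 = 14.7 × 1.0446 = 15.3558 m/s

15.4 m/s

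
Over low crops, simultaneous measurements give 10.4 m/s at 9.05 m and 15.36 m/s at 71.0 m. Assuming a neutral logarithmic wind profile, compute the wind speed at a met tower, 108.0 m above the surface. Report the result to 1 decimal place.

Log law: V ∝ ln(z/z₀). From the pair, with r = V₁/V₂ = 0.67708,
ln z₀ = (ln z₁ − r·ln z₂)/(1 − r) = (2.2028 − 0.67708×4.2627)/0.32292 = -2.1164 → z₀ = 0.1205 m
V₃ = V₁ · ln(z₃/z₀)/ln(z₁/z₀) = 10.4 × 6.7985/4.3192 = 16.3700 m/s

16.4 m/s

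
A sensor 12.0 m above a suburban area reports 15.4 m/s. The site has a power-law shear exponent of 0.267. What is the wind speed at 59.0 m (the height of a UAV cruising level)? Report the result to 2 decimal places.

Power-law profile: V₂ = V₁ · (z₂/z₁)^α
V₂ = 15.4 × (59.0/12.0)^0.267 = 15.4 × (4.9167)^0.267
    = 15.4 × 1.5299 = 23.5612 m/s

23.56 m/s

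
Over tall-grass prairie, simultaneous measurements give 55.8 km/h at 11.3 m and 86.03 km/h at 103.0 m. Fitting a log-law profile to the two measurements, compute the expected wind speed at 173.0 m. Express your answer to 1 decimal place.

93.1 km/h

Log law: V ∝ ln(z/z₀). From the pair, with r = V₁/V₂ = 0.64861,
ln z₀ = (ln z₁ − r·ln z₂)/(1 − r) = (2.4248 − 0.64861×4.6347)/0.35139 = -1.6544 → z₀ = 0.1912 m
V₃ = V₁ · ln(z₃/z₀)/ln(z₁/z₀) = 55.8 × 6.8077/4.0792 = 93.1235 km/h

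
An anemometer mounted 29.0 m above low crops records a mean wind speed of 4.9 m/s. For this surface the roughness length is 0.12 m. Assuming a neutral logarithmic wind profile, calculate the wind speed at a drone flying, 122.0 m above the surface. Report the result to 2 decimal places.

Log law: V(z) ∝ ln(z/z₀), so V₂/V₁ = ln(z₂/z₀) / ln(z₁/z₀).
ln(122.0/0.12) = 6.9243, ln(29.0/0.12) = 5.4876
V₂ = 4.9 × 6.9243/5.4876 = 4.9 × 1.2618 = 6.1829 m/s

6.18 m/s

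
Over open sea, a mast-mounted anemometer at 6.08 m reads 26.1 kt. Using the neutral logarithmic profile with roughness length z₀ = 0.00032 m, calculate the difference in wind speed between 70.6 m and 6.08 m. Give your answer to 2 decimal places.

Log law: V₂ = V₁ · ln(z₂/z₀)/ln(z₁/z₀) = 26.1 × 12.3042/9.8522 = 32.5958 kt
ΔV = 32.5958 − 26.1 = 6.4958 kt

6.50 kt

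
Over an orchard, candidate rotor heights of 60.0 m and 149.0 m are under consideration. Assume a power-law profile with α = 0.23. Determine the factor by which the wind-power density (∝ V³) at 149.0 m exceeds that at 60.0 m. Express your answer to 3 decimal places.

Speed ratio: V_B/V_A = (z_B/z_A)^α = (149.0/60.0)^0.23 = (2.4833)^0.23 = 1.23270
Power-density ratio: P_B/P_A = (V_B/V_A)³ = (1.23270)³ = 1.87316

1.873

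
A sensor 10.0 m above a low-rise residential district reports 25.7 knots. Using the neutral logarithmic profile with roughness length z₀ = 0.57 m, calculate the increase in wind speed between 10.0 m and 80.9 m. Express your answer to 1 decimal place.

Log law: V₂ = V₁ · ln(z₂/z₀)/ln(z₁/z₀) = 25.7 × 4.9553/2.8647 = 44.4556 knots
ΔV = 44.4556 − 25.7 = 18.7556 knots

18.8 knots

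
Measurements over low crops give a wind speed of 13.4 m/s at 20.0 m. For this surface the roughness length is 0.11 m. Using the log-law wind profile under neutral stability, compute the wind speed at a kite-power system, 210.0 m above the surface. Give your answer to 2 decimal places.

19.46 m/s

Log law: V(z) ∝ ln(z/z₀), so V₂/V₁ = ln(z₂/z₀) / ln(z₁/z₀).
ln(210.0/0.11) = 7.5544, ln(20.0/0.11) = 5.2030
V₂ = 13.4 × 7.5544/5.2030 = 13.4 × 1.4519 = 19.4558 m/s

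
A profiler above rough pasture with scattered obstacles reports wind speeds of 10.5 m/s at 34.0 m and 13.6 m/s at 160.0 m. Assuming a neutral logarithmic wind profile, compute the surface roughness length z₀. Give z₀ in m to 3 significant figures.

Log law: V(z) ∝ ln(z/z₀). With r = V₁/V₂ = 10.5/13.6 = 0.77206,
r · ln(z₂/z₀) = ln(z₁/z₀) ⇒ ln z₀ = (ln z₁ − r·ln z₂)/(1 − r)
ln z₀ = (3.52636 − 0.77206×5.07517) / 0.22794 = -1.7196
z₀ = exp(-1.7196) = 0.1791 m

z₀ ≈ 0.179 m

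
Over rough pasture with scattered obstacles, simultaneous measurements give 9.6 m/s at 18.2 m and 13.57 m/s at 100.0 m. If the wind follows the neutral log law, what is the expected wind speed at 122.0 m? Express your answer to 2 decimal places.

14.03 m/s

Log law: V ∝ ln(z/z₀). From the pair, with r = V₁/V₂ = 0.70744,
ln z₀ = (ln z₁ − r·ln z₂)/(1 − r) = (2.9014 − 0.70744×4.6052)/0.29256 = -1.2185 → z₀ = 0.2957 m
V₃ = V₁ · ln(z₃/z₀)/ln(z₁/z₀) = 9.6 × 6.0225/4.1199 = 14.0334 m/s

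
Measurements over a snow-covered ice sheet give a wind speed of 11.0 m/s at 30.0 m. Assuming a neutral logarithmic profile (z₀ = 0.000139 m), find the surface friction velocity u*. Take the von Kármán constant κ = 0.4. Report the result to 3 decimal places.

u* ≈ 0.358 m/s

Log law: V(z) = (u*/κ) · ln(z/z₀) ⇒ u* = κ · V / ln(z/z₀)
u* = 0.4 × 11.0 / ln(30.0/0.000139) = 0.4 × 11.0 / 12.2822
   = 4.4000 / 12.2822 = 0.3582 m/s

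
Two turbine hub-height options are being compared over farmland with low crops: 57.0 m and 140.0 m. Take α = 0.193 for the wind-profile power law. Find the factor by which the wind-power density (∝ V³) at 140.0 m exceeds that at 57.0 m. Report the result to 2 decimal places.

Speed ratio: V_B/V_A = (z_B/z_A)^α = (140.0/57.0)^0.193 = (2.4561)^0.193 = 1.18938
Power-density ratio: P_B/P_A = (V_B/V_A)³ = (1.18938)³ = 1.68251

1.68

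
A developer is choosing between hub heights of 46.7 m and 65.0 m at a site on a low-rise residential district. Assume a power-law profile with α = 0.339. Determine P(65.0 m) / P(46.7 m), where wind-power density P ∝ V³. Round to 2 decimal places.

1.40

Speed ratio: V_B/V_A = (z_B/z_A)^α = (65.0/46.7)^0.339 = (1.3919)^0.339 = 1.11861
Power-density ratio: P_B/P_A = (V_B/V_A)³ = (1.11861)³ = 1.39971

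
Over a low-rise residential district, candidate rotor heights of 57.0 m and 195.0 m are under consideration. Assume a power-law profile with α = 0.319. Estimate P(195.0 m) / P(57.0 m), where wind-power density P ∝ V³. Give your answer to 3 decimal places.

3.245

Speed ratio: V_B/V_A = (z_B/z_A)^α = (195.0/57.0)^0.319 = (3.4211)^0.319 = 1.48046
Power-density ratio: P_B/P_A = (V_B/V_A)³ = (1.48046)³ = 3.24482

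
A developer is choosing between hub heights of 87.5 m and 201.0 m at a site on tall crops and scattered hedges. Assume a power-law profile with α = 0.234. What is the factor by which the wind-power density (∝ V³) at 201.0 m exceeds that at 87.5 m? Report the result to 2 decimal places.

1.79

Speed ratio: V_B/V_A = (z_B/z_A)^α = (201.0/87.5)^0.234 = (2.2971)^0.234 = 1.21484
Power-density ratio: P_B/P_A = (V_B/V_A)³ = (1.21484)³ = 1.79289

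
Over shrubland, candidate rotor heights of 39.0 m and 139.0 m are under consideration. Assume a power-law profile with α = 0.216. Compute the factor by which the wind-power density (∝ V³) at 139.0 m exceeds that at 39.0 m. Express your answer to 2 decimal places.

2.28

Speed ratio: V_B/V_A = (z_B/z_A)^α = (139.0/39.0)^0.216 = (3.5641)^0.216 = 1.31590
Power-density ratio: P_B/P_A = (V_B/V_A)³ = (1.31590)³ = 2.27858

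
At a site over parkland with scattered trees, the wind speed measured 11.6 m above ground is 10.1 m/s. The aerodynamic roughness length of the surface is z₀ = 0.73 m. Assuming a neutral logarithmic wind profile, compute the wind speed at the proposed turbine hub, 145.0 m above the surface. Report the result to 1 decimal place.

Log law: V(z) ∝ ln(z/z₀), so V₂/V₁ = ln(z₂/z₀) / ln(z₁/z₀).
ln(145.0/0.73) = 5.2914, ln(11.6/0.73) = 2.7657
V₂ = 10.1 × 5.2914/2.7657 = 10.1 × 1.9132 = 19.3236 m/s

19.3 m/s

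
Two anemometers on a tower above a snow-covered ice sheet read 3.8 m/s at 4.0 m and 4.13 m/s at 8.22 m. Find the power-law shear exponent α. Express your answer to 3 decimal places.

Power law: V₂/V₁ = (z₂/z₁)^α ⇒ α = ln(V₂/V₁) / ln(z₂/z₁)
α = ln(4.13/3.8) / ln(8.22/4.0) = ln(1.0868) / ln(2.0550)
  = 0.08328 / 0.72028 = 0.11562

α ≈ 0.116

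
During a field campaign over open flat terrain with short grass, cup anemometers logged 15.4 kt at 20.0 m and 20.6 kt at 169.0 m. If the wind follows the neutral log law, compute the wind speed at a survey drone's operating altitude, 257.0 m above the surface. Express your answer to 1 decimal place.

21.6 kt

Log law: V ∝ ln(z/z₀). From the pair, with r = V₁/V₂ = 0.74757,
ln z₀ = (ln z₁ − r·ln z₂)/(1 − r) = (2.9957 − 0.74757×5.1299)/0.25243 = -3.3247 → z₀ = 0.03598 m
V₃ = V₁ · ln(z₃/z₀)/ln(z₁/z₀) = 15.4 × 8.8738/6.3204 = 21.6213 kt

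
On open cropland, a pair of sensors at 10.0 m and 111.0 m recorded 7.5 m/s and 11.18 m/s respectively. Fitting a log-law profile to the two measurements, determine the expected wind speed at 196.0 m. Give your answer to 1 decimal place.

Log law: V ∝ ln(z/z₀). From the pair, with r = V₁/V₂ = 0.67084,
ln z₀ = (ln z₁ − r·ln z₂)/(1 − r) = (2.3026 − 0.67084×4.7095)/0.32916 = -2.6029 → z₀ = 0.07406 m
V₃ = V₁ · ln(z₃/z₀)/ln(z₁/z₀) = 7.5 × 7.8810/4.9055 = 12.0493 m/s

12.0 m/s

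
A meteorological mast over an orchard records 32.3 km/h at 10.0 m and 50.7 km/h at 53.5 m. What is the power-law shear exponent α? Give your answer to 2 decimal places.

α ≈ 0.27

Power law: V₂/V₁ = (z₂/z₁)^α ⇒ α = ln(V₂/V₁) / ln(z₂/z₁)
α = ln(50.7/32.3) / ln(53.5/10.0) = ln(1.5697) / ln(5.3500)
  = 0.45086 / 1.67710 = 0.26883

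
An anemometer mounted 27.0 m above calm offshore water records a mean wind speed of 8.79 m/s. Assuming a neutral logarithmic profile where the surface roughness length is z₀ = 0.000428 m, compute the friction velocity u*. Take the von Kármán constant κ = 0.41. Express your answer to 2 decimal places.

u* ≈ 0.33 m/s

Log law: V(z) = (u*/κ) · ln(z/z₀) ⇒ u* = κ · V / ln(z/z₀)
u* = 0.41 × 8.79 / ln(27.0/0.000428) = 0.41 × 8.79 / 11.0522
   = 3.6039 / 11.0522 = 0.3261 m/s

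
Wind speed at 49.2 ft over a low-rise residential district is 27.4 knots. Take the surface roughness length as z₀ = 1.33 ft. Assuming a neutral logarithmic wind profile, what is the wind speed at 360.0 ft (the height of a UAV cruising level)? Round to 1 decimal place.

Log law: V(z) ∝ ln(z/z₀), so V₂/V₁ = ln(z₂/z₀) / ln(z₁/z₀).
ln(360.0/1.33) = 5.6009, ln(49.2/1.33) = 3.6107
V₂ = 27.4 × 5.6009/3.6107 = 27.4 × 1.5512 = 42.5028 knots

42.5 knots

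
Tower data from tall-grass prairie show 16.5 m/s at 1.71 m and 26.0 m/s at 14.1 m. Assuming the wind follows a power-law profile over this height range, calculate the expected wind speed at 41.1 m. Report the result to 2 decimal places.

First find α: α = ln(V₂/V₁)/ln(z₂/z₁) = ln(26.0/16.5)/ln(14.1/1.71) = 0.45474/2.10968 = 0.2155
Extrapolate from 14.1 m to 41.1 m: V₃ = 26.0 × (41.1/14.1)^0.2155 = 26.0 × 1.2594 = 32.7432 m/s

32.74 m/s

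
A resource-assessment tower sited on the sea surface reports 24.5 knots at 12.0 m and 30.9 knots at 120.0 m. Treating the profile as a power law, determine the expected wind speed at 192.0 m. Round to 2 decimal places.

32.40 knots

First find α: α = ln(V₂/V₁)/ln(z₂/z₁) = ln(30.9/24.5)/ln(120.0/12.0) = 0.23208/2.30259 = 0.1008
Extrapolate from 120.0 m to 192.0 m: V₃ = 30.9 × (192.0/120.0)^0.1008 = 30.9 × 1.0485 = 32.3990 knots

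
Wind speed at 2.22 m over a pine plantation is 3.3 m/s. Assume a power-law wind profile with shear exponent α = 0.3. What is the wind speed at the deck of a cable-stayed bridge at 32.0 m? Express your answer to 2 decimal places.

7.35 m/s

Power-law profile: V₂ = V₁ · (z₂/z₁)^α
V₂ = 3.3 × (32.0/2.22)^0.3 = 3.3 × (14.4144)^0.3
    = 3.3 × 2.2266 = 7.3477 m/s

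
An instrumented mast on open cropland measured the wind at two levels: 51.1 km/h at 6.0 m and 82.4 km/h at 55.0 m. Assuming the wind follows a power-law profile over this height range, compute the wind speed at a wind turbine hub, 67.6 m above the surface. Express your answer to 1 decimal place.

86.1 km/h

First find α: α = ln(V₂/V₁)/ln(z₂/z₁) = ln(82.4/51.1)/ln(55.0/6.0) = 0.47780/2.21557 = 0.2157
Extrapolate from 55.0 m to 67.6 m: V₃ = 82.4 × (67.6/55.0)^0.2157 = 82.4 × 1.0455 = 86.1483 km/h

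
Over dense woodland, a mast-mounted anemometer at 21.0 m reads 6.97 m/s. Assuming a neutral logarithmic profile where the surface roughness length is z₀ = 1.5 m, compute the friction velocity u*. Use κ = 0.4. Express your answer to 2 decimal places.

u* ≈ 1.06 m/s

Log law: V(z) = (u*/κ) · ln(z/z₀) ⇒ u* = κ · V / ln(z/z₀)
u* = 0.4 × 6.97 / ln(21.0/1.5) = 0.4 × 6.97 / 2.6391
   = 2.7880 / 2.6391 = 1.0564 m/s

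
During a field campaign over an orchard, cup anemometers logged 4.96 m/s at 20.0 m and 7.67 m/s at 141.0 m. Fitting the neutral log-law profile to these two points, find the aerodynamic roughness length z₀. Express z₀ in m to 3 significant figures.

z₀ ≈ 0.561 m

Log law: V(z) ∝ ln(z/z₀). With r = V₁/V₂ = 4.96/7.67 = 0.64668,
r · ln(z₂/z₀) = ln(z₁/z₀) ⇒ ln z₀ = (ln z₁ − r·ln z₂)/(1 − r)
ln z₀ = (2.99573 − 0.64668×4.94876) / 0.35332 = -0.5788
z₀ = exp(-0.5788) = 0.5606 m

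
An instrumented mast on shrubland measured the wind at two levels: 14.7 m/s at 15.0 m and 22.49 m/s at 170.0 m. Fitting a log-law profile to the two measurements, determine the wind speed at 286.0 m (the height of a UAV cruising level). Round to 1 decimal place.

24.2 m/s

Log law: V ∝ ln(z/z₀). From the pair, with r = V₁/V₂ = 0.65362,
ln z₀ = (ln z₁ − r·ln z₂)/(1 − r) = (2.7081 − 0.65362×5.1358)/0.34638 = -1.8732 → z₀ = 0.1536 m
V₃ = V₁ · ln(z₃/z₀)/ln(z₁/z₀) = 14.7 × 7.5292/4.5812 = 24.1592 m/s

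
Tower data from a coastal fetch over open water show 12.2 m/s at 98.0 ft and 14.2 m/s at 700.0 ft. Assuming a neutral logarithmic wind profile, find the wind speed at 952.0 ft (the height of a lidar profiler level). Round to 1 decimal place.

Log law: V ∝ ln(z/z₀). From the pair, with r = V₁/V₂ = 0.85915,
ln z₀ = (ln z₁ − r·ln z₂)/(1 − r) = (4.5850 − 0.85915×6.5511)/0.14085 = -7.4083 → z₀ = 0.0006062 ft
V₃ = V₁ · ln(z₃/z₀)/ln(z₁/z₀) = 12.2 × 14.2669/11.9933 = 14.5128 m/s

14.5 m/s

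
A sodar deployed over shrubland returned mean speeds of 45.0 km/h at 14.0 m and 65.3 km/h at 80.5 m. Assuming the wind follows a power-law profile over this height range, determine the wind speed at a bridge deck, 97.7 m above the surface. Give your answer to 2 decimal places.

68.05 km/h

First find α: α = ln(V₂/V₁)/ln(z₂/z₁) = ln(65.3/45.0)/ln(80.5/14.0) = 0.37233/1.74920 = 0.2129
Extrapolate from 80.5 m to 97.7 m: V₃ = 65.3 × (97.7/80.5)^0.2129 = 65.3 × 1.0421 = 68.0478 km/h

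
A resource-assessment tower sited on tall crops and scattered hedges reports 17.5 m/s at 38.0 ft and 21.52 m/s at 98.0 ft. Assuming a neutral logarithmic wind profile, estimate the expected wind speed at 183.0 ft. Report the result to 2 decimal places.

Log law: V ∝ ln(z/z₀). From the pair, with r = V₁/V₂ = 0.81320,
ln z₀ = (ln z₁ − r·ln z₂)/(1 − r) = (3.6376 − 0.81320×4.5850)/0.18680 = -0.4866 → z₀ = 0.6147 ft
V₃ = V₁ · ln(z₃/z₀)/ln(z₁/z₀) = 17.5 × 5.6961/4.1242 = 24.1700 m/s

24.17 m/s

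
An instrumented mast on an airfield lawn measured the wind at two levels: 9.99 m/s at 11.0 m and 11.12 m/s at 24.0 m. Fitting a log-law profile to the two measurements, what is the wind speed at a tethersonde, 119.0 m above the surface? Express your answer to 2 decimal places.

Log law: V ∝ ln(z/z₀). From the pair, with r = V₁/V₂ = 0.89838,
ln z₀ = (ln z₁ − r·ln z₂)/(1 − r) = (2.3979 − 0.89838×3.1781)/0.10162 = -4.4993 → z₀ = 0.01112 m
V₃ = V₁ · ln(z₃/z₀)/ln(z₁/z₀) = 9.99 × 9.2784/6.8972 = 13.4390 m/s

13.44 m/s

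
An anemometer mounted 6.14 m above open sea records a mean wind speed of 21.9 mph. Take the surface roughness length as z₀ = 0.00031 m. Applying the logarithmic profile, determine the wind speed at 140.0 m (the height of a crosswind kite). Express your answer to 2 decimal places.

28.82 mph

Log law: V(z) ∝ ln(z/z₀), so V₂/V₁ = ln(z₂/z₀) / ln(z₁/z₀).
ln(140.0/0.00031) = 13.0206, ln(6.14/0.00031) = 9.8938
V₂ = 21.9 × 13.0206/9.8938 = 21.9 × 1.3160 = 28.8213 mph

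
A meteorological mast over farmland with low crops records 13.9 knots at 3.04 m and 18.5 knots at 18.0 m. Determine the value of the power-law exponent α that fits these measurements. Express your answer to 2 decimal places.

Power law: V₂/V₁ = (z₂/z₁)^α ⇒ α = ln(V₂/V₁) / ln(z₂/z₁)
α = ln(18.5/13.9) / ln(18.0/3.04) = ln(1.3309) / ln(5.9211)
  = 0.28588 / 1.77851 = 0.16074

α ≈ 0.16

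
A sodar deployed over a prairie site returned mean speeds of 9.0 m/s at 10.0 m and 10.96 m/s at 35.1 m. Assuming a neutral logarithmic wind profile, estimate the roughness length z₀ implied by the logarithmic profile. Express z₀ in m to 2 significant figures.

z₀ ≈ 0.031 m

Log law: V(z) ∝ ln(z/z₀). With r = V₁/V₂ = 9.0/10.96 = 0.82117,
r · ln(z₂/z₀) = ln(z₁/z₀) ⇒ ln z₀ = (ln z₁ − r·ln z₂)/(1 − r)
ln z₀ = (2.30259 − 0.82117×3.55820) / 0.17883 = -3.4630
z₀ = exp(-3.4630) = 0.03134 m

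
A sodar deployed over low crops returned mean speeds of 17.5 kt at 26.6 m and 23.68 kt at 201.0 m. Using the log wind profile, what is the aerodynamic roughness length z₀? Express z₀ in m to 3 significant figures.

Log law: V(z) ∝ ln(z/z₀). With r = V₁/V₂ = 17.5/23.68 = 0.73902,
r · ln(z₂/z₀) = ln(z₁/z₀) ⇒ ln z₀ = (ln z₁ − r·ln z₂)/(1 − r)
ln z₀ = (3.28091 − 0.73902×5.30330) / 0.26098 = -2.4459
z₀ = exp(-2.4459) = 0.08665 m

z₀ ≈ 0.0866 m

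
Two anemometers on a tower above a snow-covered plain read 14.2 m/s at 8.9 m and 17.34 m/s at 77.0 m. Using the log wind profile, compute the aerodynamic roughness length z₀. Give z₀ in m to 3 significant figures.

Log law: V(z) ∝ ln(z/z₀). With r = V₁/V₂ = 14.2/17.34 = 0.81892,
r · ln(z₂/z₀) = ln(z₁/z₀) ⇒ ln z₀ = (ln z₁ − r·ln z₂)/(1 − r)
ln z₀ = (2.18605 − 0.81892×4.34381) / 0.18108 = -7.5719
z₀ = exp(-7.5719) = 0.0005147 m

z₀ ≈ 0.000515 m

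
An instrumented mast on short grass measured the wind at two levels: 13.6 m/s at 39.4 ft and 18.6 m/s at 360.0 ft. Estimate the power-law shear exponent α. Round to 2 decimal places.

Power law: V₂/V₁ = (z₂/z₁)^α ⇒ α = ln(V₂/V₁) / ln(z₂/z₁)
α = ln(18.6/13.6) / ln(360.0/39.4) = ln(1.3676) / ln(9.1371)
  = 0.31309 / 2.21234 = 0.14152

α ≈ 0.14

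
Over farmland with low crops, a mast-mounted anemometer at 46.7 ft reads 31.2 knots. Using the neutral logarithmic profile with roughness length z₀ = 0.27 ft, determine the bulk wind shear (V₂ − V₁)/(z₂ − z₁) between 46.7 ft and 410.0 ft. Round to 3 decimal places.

0.036 knots/ft

Log law: V₂ = V₁ · ln(z₂/z₀)/ln(z₁/z₀) = 31.2 × 7.3255/5.1531 = 44.3532 knots
ΔV/Δz = (44.3532 − 31.2)/(410.0 − 46.7) = 13.1532/363.3000 = 0.03620 knots/ft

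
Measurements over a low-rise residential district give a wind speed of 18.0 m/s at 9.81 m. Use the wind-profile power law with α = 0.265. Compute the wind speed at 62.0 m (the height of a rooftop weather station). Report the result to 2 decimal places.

29.34 m/s

Power-law profile: V₂ = V₁ · (z₂/z₁)^α
V₂ = 18.0 × (62.0/9.81)^0.265 = 18.0 × (6.3201)^0.265
    = 18.0 × 1.6300 = 29.3403 m/s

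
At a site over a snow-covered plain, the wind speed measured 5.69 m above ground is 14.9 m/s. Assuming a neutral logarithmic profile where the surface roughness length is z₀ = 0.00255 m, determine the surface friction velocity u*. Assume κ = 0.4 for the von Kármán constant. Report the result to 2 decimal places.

u* ≈ 0.77 m/s

Log law: V(z) = (u*/κ) · ln(z/z₀) ⇒ u* = κ · V / ln(z/z₀)
u* = 0.4 × 14.9 / ln(5.69/0.00255) = 0.4 × 14.9 / 7.7104
   = 5.9600 / 7.7104 = 0.7730 m/s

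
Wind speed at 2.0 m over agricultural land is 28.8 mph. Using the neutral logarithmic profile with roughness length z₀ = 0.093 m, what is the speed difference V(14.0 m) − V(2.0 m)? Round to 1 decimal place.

18.3 mph

Log law: V₂ = V₁ · ln(z₂/z₀)/ln(z₁/z₀) = 28.8 × 5.0142/3.0683 = 47.0649 mph
ΔV = 47.0649 − 28.8 = 18.2649 mph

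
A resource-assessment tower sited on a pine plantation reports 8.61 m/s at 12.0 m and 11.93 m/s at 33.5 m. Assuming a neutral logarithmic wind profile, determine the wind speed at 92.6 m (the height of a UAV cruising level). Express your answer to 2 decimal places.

15.22 m/s

Log law: V ∝ ln(z/z₀). From the pair, with r = V₁/V₂ = 0.72171,
ln z₀ = (ln z₁ − r·ln z₂)/(1 − r) = (2.4849 − 0.72171×3.5115)/0.27829 = -0.1776 → z₀ = 0.8373 m
V₃ = V₁ · ln(z₃/z₀)/ln(z₁/z₀) = 8.61 × 4.7058/2.6625 = 15.2180 m/s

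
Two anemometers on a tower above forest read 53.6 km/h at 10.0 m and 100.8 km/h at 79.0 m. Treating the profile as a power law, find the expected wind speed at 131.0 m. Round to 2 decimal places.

First find α: α = ln(V₂/V₁)/ln(z₂/z₁) = ln(100.8/53.6)/ln(79.0/10.0) = 0.63159/2.06686 = 0.3056
Extrapolate from 79.0 m to 131.0 m: V₃ = 100.8 × (131.0/79.0)^0.3056 = 100.8 × 1.1671 = 117.6465 km/h

117.65 km/h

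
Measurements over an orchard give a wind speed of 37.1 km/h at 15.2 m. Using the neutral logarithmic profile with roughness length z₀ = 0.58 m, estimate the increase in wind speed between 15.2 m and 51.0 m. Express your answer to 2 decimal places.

Log law: V₂ = V₁ · ln(z₂/z₀)/ln(z₁/z₀) = 37.1 × 4.4766/3.2660 = 50.8509 km/h
ΔV = 50.8509 − 37.1 = 13.7509 km/h

13.75 km/h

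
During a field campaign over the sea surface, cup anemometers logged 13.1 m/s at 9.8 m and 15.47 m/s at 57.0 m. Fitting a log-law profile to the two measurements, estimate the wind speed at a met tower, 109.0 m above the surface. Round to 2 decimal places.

16.34 m/s

Log law: V ∝ ln(z/z₀). From the pair, with r = V₁/V₂ = 0.84680,
ln z₀ = (ln z₁ − r·ln z₂)/(1 − r) = (2.2824 − 0.84680×4.0431)/0.15320 = -7.4496 → z₀ = 0.0005817 m
V₃ = V₁ · ln(z₃/z₀)/ln(z₁/z₀) = 13.1 × 12.1409/9.7320 = 16.3427 m/s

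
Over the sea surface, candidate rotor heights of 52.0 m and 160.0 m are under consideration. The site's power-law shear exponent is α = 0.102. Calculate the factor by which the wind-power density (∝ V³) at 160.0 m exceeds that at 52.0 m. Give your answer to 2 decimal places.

Speed ratio: V_B/V_A = (z_B/z_A)^α = (160.0/52.0)^0.102 = (3.0769)^0.102 = 1.12147
Power-density ratio: P_B/P_A = (V_B/V_A)³ = (1.12147)³ = 1.41047

1.41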